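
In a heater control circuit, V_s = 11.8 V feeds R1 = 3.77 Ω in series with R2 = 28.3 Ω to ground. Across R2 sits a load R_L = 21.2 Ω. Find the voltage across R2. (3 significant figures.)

R2 ‖ R_L = (28.3 × 21.2)/(28.3 + 21.2) = 12.12 Ω.
Now apply the divider: V_out = 11.8 × 0.7627 = 9.000 V.
(Unloaded it would be 10.4 V; the load pulls it down.)

V_out ≈ 9.00 V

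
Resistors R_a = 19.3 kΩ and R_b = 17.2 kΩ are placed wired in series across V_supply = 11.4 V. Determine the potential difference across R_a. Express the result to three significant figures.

Total series resistance ΣR = 19.3 + 17.2 = 36.50 kΩ.
Voltage divider: V = V_supply · (19.30 / 36.50) = 11.4 × 0.5288 = 6.028 V.

V ≈ 6.03 V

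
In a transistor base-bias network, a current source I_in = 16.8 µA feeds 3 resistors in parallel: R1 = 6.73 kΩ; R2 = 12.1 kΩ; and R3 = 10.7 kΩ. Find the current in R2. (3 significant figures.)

I ≈ 4.28 µA

Conductances: ΣG = 1/6.73 + 1/12.1 + 1/10.7 = 0.3247 (1/kΩ).
Current divider: I(R2) = I_in · G_k/ΣG = 16.8 × (0.08264/0.3247) = 16.8 × 0.2545 = 4.276 µA.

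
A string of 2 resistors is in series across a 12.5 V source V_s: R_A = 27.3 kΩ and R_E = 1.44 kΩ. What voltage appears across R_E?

ΣR = 27.3 + 1.44 = 28.74 kΩ.
V = V_s · R/ΣR = 12.5 × 0.05010 = 0.6263 V.

V ≈ 0.626 V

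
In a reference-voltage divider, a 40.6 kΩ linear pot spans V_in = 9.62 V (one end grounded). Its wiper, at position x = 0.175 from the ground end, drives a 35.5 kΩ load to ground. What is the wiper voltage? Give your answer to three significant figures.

Lower segment x·R_p = 7.105 kΩ; upper segment (1−x)·R_p = 33.49 kΩ.
Lower segment in parallel with the load: 7.105 ‖ 35.5 = 5.920 kΩ.
Then V_out = V_in · 5.920/(33.49 + 5.920) = 1.445 V.

V_out ≈ 1.44 V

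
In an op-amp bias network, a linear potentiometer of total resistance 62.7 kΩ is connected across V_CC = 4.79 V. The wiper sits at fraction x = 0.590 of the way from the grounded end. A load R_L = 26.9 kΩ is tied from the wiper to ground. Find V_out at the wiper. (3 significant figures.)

Split the track: R_lower = x·R_p = 36.99 kΩ, R_upper = (1−x)·R_p = 25.71 kΩ.
(x·R_p) ‖ R_L = 15.57 kΩ.
V_out = 4.79 × 15.57/(25.71 + 15.57) = 1.807 V.

V_out ≈ 1.81 V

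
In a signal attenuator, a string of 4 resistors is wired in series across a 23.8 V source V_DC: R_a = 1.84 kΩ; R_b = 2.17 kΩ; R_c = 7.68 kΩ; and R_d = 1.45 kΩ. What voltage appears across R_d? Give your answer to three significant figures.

V ≈ 2.63 V

ΣR = 1.84 + 2.17 + 7.68 + 1.45 = 13.14 kΩ.
V = V_DC · R/ΣR = 23.8 × 0.1104 = 2.626 V.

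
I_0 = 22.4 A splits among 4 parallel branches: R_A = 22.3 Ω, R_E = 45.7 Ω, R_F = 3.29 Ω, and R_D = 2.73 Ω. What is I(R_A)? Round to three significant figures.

I ≈ 1.36 A

ΣG = 1/22.3 + 1/45.7 + 1/3.29 + 1/2.73 = 0.7370.
R_A takes the fraction G_k/ΣG = 0.04484/0.7370 = 0.06085, so I = 22.4 × 0.06085 = 1.363 A.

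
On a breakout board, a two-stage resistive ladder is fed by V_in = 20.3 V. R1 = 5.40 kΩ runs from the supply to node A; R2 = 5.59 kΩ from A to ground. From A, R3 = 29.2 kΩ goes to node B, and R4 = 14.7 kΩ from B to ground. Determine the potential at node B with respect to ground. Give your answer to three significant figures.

Node A sees R2 in parallel with the series input of stage 2, R3 + R4 = 43.90 kΩ.
R2 ‖ (R3+R4) = 4.959 kΩ.
So V_A = 20.3 × 0.4787 = 9.717 V.
Then the unloaded second divider: V_B = V_A × R4/(R3+R4) = 9.717 × 0.3349 = 3.254 V.

V_B ≈ 3.25 V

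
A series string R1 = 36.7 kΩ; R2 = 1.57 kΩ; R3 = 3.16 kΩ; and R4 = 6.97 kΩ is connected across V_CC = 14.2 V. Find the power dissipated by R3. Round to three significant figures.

P ≈ 0.272 mW

Series current I = V_CC/ΣR = 14.2/48.40 = 0.2934 mA.
P = I²R = 0.08608 × 3.16 = 0.2720 mW.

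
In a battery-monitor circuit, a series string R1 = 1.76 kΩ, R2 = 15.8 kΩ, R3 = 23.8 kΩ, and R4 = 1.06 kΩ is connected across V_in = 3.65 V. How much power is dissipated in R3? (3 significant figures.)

Series current I = V_in/ΣR = 3.65/42.42 = 0.08604 mA.
P = I²R = 0.007404 × 23.8 = 0.1762 mW.

P ≈ 0.176 mW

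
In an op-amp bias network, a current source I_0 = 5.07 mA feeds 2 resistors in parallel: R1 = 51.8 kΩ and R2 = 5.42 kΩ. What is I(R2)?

Two-branch current divider: I_k = I_0 · R_other/(R_1 + R_2).
So I = 5.07 × 51.8/57.22 = 4.590 mA.

I ≈ 4.59 mA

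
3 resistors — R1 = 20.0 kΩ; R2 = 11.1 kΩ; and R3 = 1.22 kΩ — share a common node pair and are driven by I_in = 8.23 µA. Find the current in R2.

I ≈ 0.773 µA

Conductances: ΣG = 1/20.0 + 1/11.1 + 1/1.22 = 0.9598 (1/kΩ).
Current divider: I(R2) = I_in · G_k/ΣG = 8.23 × (0.09009/0.9598) = 8.23 × 0.09387 = 0.7725 µA.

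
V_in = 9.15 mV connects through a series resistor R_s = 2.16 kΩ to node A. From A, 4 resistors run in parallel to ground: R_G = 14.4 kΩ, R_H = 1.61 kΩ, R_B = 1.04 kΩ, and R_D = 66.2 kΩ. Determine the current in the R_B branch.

Parallel bank: R_p = 1/(1/14.4 + 1/1.61 + 1/1.04 + 1/66.2) = 0.5998 kΩ.
V_A = 9.15 × 0.5998/2.760 = 1.989 mV.
I(R_B) = V_A / R_B = 1.989/1.04 = 1.912 µA.
(Equivalently: I_total = 3.315 µA, then current-divider fraction G_k/ΣG = 0.5767.)

I ≈ 1.91 µA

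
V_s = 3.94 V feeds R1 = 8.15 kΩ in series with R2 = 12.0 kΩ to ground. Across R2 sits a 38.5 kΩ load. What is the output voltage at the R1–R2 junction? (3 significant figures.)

R2 ‖ R_L = (12.0 × 38.5)/(12.0 + 38.5) = 9.149 kΩ.
Voltage divider with the loaded lower leg: V_out = 3.94 × 9.149/(8.15 + 9.149) = 3.94 × 0.5289 = 2.084 V.
(Unloaded it would be 2.35 V; the load pulls it down.)

V_out ≈ 2.08 V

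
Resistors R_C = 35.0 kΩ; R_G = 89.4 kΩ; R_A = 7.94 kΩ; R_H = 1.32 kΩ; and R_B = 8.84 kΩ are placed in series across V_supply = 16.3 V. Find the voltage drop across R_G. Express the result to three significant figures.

V ≈ 10.2 V

Total series resistance ΣR = 35.0 + 89.4 + 7.94 + 1.32 + 8.84 = 142.5 kΩ.
By the voltage-divider rule, V = 16.3 × 89.40/142.5 = 10.23 V.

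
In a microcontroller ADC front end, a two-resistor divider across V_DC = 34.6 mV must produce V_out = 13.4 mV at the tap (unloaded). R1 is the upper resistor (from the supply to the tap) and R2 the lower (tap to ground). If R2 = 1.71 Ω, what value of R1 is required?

Required fraction k = V_out/V_DC = 0.3873.
Rearranging, R1 = R2·(1−k)/k = 1.71 × 1.582 = 2.705 Ω.

R1 ≈ 2.71 Ω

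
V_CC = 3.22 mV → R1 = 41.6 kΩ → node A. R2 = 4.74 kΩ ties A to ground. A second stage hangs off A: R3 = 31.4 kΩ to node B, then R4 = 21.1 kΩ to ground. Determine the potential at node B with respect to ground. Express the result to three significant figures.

V_B ≈ 0.122 mV

Looking into the second stage from A: R3 + R4 = 52.50 kΩ appears in parallel with R2.
Effective lower resistance at A: R2 ‖ 52.50 = 4.347 kΩ.
V_A = 3.22 × 4.347/(41.6 + 4.347) = 0.3047 mV.
Then the unloaded second divider: V_B = V_A × R4/(R3+R4) = 0.3047 × 0.4019 = 0.1224 mV.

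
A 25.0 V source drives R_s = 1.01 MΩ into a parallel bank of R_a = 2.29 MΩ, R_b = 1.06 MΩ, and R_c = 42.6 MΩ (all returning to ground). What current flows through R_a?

Parallel bank: R_p = 1/(1/2.29 + 1/1.06 + 1/42.6) = 0.7125 MΩ.
Node voltage V_A = V_DC · R_p/(R_s + R_p) = 25.0 × 0.4136 = 10.34 V.
Branch current I = V_A/R_a = 10.34/2.29 = 4.516 µA.
(Check via current divider: I_total = 14.51 µA; share G_k/ΣG = 0.3111 → same result.)

I ≈ 4.52 µA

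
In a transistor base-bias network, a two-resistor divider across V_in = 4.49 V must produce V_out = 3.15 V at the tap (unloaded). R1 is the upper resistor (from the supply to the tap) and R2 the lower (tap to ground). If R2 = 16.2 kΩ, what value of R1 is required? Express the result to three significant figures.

R1 ≈ 6.89 kΩ

Required fraction k = V_out/V_in = 0.7016.
Rearranging, R1 = R2·(1−k)/k = 16.2 × 0.4254 = 6.891 kΩ.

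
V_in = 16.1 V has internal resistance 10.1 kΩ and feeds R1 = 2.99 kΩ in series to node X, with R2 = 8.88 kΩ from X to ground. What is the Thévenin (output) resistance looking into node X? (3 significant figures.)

R_th ≈ 5.29 kΩ

R1' = 10.1 + 2.99 = 13.09 kΩ (source resistance + R1).
Zeroing V_in shorts the top of R1' to ground, so R_th = R1' ‖ R2 = 5.291 kΩ.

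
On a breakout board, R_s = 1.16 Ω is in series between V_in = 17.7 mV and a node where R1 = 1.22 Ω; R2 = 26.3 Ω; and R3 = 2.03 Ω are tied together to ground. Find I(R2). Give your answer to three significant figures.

Equivalent of the parallel group: R_p = 0.7406 Ω.
V_A = 17.7 × 0.7406/1.901 = 6.897 mV.
Branch current I = V_A/R2 = 6.897/26.3 = 0.2622 mA.
(Equivalently: I_total = 9.313 mA, then current-divider fraction G_k/ΣG = 0.02816.)

I ≈ 0.262 mA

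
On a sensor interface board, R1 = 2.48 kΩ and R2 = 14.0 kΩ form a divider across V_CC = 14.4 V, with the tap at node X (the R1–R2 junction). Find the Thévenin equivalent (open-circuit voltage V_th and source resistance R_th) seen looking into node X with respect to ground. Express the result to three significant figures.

V_th ≈ 12.2 V, R_th ≈ 2.11 kΩ

Open-circuit (no load on X): V_th = V_CC · R2/(R1 + R2) = 14.4 × 14.0/(2.480 + 14.0) = 12.23 V.
With V_CC suppressed (replaced by a short), R_th = R1 ‖ R2 = (2.480 × 14.0)/(2.480 + 14.0) = 2.107 kΩ.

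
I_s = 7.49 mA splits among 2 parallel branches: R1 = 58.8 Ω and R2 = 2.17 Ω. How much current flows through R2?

I ≈ 7.22 mA

For two parallel branches, I_k = I_s · (other R)/(sum of R).
So I = 7.49 × 58.8/60.97 = 7.223 mA.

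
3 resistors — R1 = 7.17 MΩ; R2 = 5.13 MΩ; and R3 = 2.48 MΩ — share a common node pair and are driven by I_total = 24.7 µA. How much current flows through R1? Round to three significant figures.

I ≈ 4.67 µA

Total conductance ΣG = 1/7.17 + 1/5.13 + 1/2.48 = 0.7376 (units of 1/MΩ).
Current divider: I(R1) = I_total · G_k/ΣG = 24.7 × (0.1395/0.7376) = 24.7 × 0.1891 = 4.670 µA.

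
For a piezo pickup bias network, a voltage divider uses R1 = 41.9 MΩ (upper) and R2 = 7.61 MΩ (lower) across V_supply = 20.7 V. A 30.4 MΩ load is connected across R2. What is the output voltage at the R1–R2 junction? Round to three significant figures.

The load sits in parallel with R2, giving an effective lower resistance R2' = R2·R_L/(R2+R_L) = 6.086 MΩ.
Now apply the divider: V_out = 20.7 × 0.1268 = 2.626 V.

V_out ≈ 2.63 V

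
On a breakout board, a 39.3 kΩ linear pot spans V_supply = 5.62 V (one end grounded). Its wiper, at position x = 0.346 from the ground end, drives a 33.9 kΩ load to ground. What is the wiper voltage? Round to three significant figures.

The pot divides into 25.70 kΩ above the wiper and 13.60 kΩ below.
(x·R_p) ‖ R_L = 9.705 kΩ.
V_out = 5.62 × 9.705/(25.70 + 9.705) = 1.540 V.
(Unloaded: V_out = x·V_supply = 1.94 V.)

V_out ≈ 1.54 V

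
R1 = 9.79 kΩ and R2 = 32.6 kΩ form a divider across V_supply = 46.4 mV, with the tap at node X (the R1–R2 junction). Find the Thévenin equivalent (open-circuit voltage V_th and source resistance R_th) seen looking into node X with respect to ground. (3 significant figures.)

V_th ≈ 35.7 mV, R_th ≈ 7.53 kΩ

Open-circuit (no load on X): V_th = V_supply · R2/(R1 + R2) = 46.4 × 32.6/(9.790 + 32.6) = 35.68 mV.
Looking into X with the source shorted: R_th = R1·R2/(R1+R2) = 9.790 × 32.6/42.39 = 7.529 kΩ.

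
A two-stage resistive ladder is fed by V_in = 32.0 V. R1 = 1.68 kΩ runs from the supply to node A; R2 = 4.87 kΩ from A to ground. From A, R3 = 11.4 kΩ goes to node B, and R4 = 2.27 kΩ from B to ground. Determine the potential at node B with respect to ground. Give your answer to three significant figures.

Node A sees R2 in parallel with the series input of stage 2, R3 + R4 = 13.67 kΩ.
Effective lower resistance at A: R2 ‖ 13.67 = 3.591 kΩ.
So V_A = 32.0 × 0.6813 = 21.80 V.
Stage 2 is unloaded, so V_B = V_A · R4/(R3+R4) = 21.80 × 2.27/13.67 = 3.620 V.

V_B ≈ 3.62 V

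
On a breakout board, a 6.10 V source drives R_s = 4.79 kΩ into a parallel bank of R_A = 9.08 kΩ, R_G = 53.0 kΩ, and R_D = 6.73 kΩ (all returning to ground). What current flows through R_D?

Combine the parallel branches: R_p = (1/9.08 + 1/53.0 + 1/6.73)⁻¹ = 3.602 kΩ.
V_A by voltage divider: V_A = 6.10 × 3.602/(4.79 + 3.602) = 2.618 V.
I(R_D) = V_A / R_D = 2.618/6.73 = 0.3891 mA.

I ≈ 0.389 mA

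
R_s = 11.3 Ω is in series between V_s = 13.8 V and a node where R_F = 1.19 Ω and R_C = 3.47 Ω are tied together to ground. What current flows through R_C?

Parallel bank: R_p = 1/(1/1.19 + 1/3.47) = 0.8861 Ω.
Node voltage V_A = V_s · R_p/(R_s + R_p) = 13.8 × 0.07272 = 1.003 V.
I(R_C) = V_A / R_C = 1.003/3.47 = 0.2892 A.

I ≈ 0.289 A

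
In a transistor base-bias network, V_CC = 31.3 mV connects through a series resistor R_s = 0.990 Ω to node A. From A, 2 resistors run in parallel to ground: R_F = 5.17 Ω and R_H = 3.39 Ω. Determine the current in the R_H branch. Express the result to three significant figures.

I ≈ 6.22 mA

Combine the parallel branches: R_p = (1/5.17 + 1/3.39)⁻¹ = 2.047 Ω.
V_A by voltage divider: V_A = 31.3 × 2.047/(0.990 + 2.047) = 21.10 mV.
Branch current I = V_A/R_H = 21.10/3.39 = 6.224 mA.
(Check via current divider: I_total = 10.30 mA; share G_k/ΣG = 0.6040 → same result.)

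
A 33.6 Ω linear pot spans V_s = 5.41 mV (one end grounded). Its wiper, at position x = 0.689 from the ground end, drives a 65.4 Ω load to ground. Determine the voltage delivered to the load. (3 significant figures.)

Split the track: R_lower = x·R_p = 23.15 Ω, R_upper = (1−x)·R_p = 10.45 Ω.
(x·R_p) ‖ R_L = 17.10 Ω.
Loaded-divider output: V_out = 5.41 × 0.6207 = 3.358 mV.
(Unloaded: V_out = x·V_s = 3.73 mV.)

V_out ≈ 3.36 mV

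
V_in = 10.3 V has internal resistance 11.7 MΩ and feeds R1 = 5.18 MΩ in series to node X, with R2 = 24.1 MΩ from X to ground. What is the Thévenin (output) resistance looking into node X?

R_th ≈ 9.93 MΩ

R1' = 11.7 + 5.18 = 16.88 MΩ (source resistance + R1).
Looking into X with the source shorted: R_th = R1'·R2/(R1'+R2) = 16.88 × 24.1/40.98 = 9.927 MΩ.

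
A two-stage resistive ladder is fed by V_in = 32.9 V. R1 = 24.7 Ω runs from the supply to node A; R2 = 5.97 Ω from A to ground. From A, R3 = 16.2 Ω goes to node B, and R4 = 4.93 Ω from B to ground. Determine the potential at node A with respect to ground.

The second stage (R3 + R4 = 21.13 Ω) loads node A in parallel with R2.
R2 ‖ (R3+R4) = 4.655 Ω.
So V_A = 32.9 × 0.1586 = 5.217 V.

V_A ≈ 5.22 V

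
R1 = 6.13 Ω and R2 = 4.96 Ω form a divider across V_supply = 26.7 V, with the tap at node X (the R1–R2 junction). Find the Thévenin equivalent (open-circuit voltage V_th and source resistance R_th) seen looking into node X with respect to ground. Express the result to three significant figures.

V_th ≈ 11.9 V, R_th ≈ 2.74 Ω

Open-circuit (no load on X): V_th = V_supply · R2/(R1 + R2) = 26.7 × 4.96/(6.130 + 4.96) = 11.94 V.
Zeroing V_supply shorts the top of R1 to ground, so R_th = R1 ‖ R2 = 2.742 Ω.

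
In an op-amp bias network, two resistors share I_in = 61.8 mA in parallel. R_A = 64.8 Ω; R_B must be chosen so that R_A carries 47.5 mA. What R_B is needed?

Two-branch current divider: I_A = I_in · R_B/(R_A + R_B).
47.5/61.8 = R_B/(R_A + R_B) → R_B = R_A · (0.7686)/(1 − 0.7686) = 64.8 × 3.322 = 215.2 Ω.

R_B ≈ 215 Ω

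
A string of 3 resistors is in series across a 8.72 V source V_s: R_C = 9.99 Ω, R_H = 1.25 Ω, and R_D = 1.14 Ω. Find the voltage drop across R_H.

V ≈ 0.880 V

ΣR = 9.99 + 1.25 + 1.14 = 12.38 Ω.
By the voltage-divider rule, V = 8.72 × 1.250/12.38 = 0.8805 V.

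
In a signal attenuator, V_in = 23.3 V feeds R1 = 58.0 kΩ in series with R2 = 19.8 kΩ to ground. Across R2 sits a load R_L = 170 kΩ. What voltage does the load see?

V_out ≈ 5.46 V

The load sits in parallel with R2, giving an effective lower resistance R2' = R2·R_L/(R2+R_L) = 17.73 kΩ.
Voltage divider with the loaded lower leg: V_out = 23.3 × 17.73/(58.0 + 17.73) = 23.3 × 0.2342 = 5.456 V.
(Unloaded it would be 5.93 V; the load pulls it down.)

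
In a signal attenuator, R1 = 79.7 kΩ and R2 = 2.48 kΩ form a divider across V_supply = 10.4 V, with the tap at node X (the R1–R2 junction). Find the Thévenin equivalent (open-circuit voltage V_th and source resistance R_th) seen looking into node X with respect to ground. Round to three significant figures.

With X open, the divider is unloaded: V_th = 10.4 × 2.48/82.18 = 0.3138 V.
Zeroing V_supply shorts the top of R1 to ground, so R_th = R1 ‖ R2 = 2.405 kΩ.

V_th ≈ 0.314 V, R_th ≈ 2.41 kΩ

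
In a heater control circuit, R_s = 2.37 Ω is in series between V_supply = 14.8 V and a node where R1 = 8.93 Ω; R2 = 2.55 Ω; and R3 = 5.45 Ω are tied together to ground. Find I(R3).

I ≈ 1.03 A

Combine the parallel branches: R_p = (1/8.93 + 1/2.55 + 1/5.45)⁻¹ = 1.454 Ω.
V_A = 14.8 × 1.454/3.824 = 5.628 V.
Branch current I = V_A/R3 = 5.628/5.45 = 1.033 A.
(Check via current divider: I_total = 3.870 A; share G_k/ΣG = 0.2668 → same result.)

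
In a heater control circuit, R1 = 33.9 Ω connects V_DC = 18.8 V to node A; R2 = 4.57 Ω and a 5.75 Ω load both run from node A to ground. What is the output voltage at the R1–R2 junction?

V_out ≈ 1.31 V

The load sits in parallel with R2, giving an effective lower resistance R2' = R2·R_L/(R2+R_L) = 2.546 Ω.
Voltage divider with the loaded lower leg: V_out = 18.8 × 2.546/(33.9 + 2.546) = 18.8 × 0.06986 = 1.313 V.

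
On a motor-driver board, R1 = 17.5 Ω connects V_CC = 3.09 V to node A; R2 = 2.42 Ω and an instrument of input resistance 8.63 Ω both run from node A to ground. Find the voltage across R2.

The load sits in parallel with R2, giving an effective lower resistance R2' = R2·R_L/(R2+R_L) = 1.890 Ω.
Now apply the divider: V_out = 3.09 × 0.09747 = 0.3012 V.

V_out ≈ 0.301 V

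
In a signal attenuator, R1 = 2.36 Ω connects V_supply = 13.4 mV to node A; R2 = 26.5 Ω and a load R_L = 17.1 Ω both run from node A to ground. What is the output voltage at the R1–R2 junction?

V_out ≈ 10.9 mV

R2 ‖ R_L = (26.5 × 17.1)/(26.5 + 17.1) = 10.39 Ω.
Now apply the divider: V_out = 13.4 × 0.8150 = 10.92 mV.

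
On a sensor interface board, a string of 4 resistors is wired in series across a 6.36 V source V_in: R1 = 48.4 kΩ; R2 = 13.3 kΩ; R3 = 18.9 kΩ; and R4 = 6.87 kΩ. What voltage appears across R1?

ΣR = 48.4 + 13.3 + 18.9 + 6.87 = 87.47 kΩ.
V = V_in · R/ΣR = 6.36 × 0.5533 = 3.519 V.

V ≈ 3.52 V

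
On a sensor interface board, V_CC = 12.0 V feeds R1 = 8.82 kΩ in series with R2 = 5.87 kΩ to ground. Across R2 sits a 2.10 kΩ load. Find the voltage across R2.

The load sits in parallel with R2, giving an effective lower resistance R2' = R2·R_L/(R2+R_L) = 1.547 kΩ.
Then V_out = V_CC · R2'/(R1 + R2') = 12.0 × 1.547/10.37 = 1.790 V.
(Unloaded it would be 4.80 V; the load pulls it down.)

V_out ≈ 1.79 V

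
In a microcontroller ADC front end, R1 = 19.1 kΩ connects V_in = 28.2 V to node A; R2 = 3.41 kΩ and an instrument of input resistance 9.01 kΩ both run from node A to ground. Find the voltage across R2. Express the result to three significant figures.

The load sits in parallel with R2, giving an effective lower resistance R2' = R2·R_L/(R2+R_L) = 2.474 kΩ.
Now apply the divider: V_out = 28.2 × 0.1147 = 3.234 V.

V_out ≈ 3.23 V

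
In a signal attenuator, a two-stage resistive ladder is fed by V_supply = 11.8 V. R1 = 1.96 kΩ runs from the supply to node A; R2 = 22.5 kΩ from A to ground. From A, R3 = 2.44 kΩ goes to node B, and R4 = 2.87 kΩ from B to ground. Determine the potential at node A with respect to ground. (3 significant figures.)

Node A sees R2 in parallel with the series input of stage 2, R3 + R4 = 5.310 kΩ.
Effective lower resistance at A: R2 ‖ 5.310 = 4.296 kΩ.
First divider: V_A = V_supply · 4.296/(1.96 + 4.296) = 8.103 V.

V_A ≈ 8.10 V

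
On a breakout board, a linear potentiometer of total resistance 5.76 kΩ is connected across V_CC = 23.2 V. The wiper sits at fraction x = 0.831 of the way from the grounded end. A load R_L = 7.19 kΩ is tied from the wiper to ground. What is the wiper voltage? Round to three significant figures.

V_out ≈ 17.3 V

The pot divides into 0.9734 kΩ above the wiper and 4.787 kΩ below.
(x·R_p) ‖ R_L = 2.874 kΩ.
Loaded-divider output: V_out = 23.2 × 0.7470 = 17.33 V.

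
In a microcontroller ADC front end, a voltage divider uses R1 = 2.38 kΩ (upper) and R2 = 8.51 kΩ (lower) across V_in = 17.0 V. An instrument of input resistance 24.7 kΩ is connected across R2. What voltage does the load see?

The load sits in parallel with R2, giving an effective lower resistance R2' = R2·R_L/(R2+R_L) = 6.329 kΩ.
Then V_out = V_in · R2'/(R1 + R2') = 17.0 × 6.329/8.709 = 12.35 V.
(Unloaded it would be 13.3 V; the load pulls it down.)

V_out ≈ 12.4 V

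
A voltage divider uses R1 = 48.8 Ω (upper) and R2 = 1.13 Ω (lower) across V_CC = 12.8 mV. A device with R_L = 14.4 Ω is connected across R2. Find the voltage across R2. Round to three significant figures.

V_out ≈ 0.269 mV

The load sits in parallel with R2, giving an effective lower resistance R2' = R2·R_L/(R2+R_L) = 1.048 Ω.
Voltage divider with the loaded lower leg: V_out = 12.8 × 1.048/(48.8 + 1.048) = 12.8 × 0.02102 = 0.2691 mV.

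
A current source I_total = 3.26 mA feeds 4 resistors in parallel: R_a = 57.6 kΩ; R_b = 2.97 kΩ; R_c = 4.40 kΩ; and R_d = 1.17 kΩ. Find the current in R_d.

I ≈ 1.94 mA

Conductances: ΣG = 1/57.6 + 1/2.97 + 1/4.40 + 1/1.17 = 1.436 (1/kΩ).
Current divider: I(R_d) = I_total · G_k/ΣG = 3.26 × (0.8547/1.436) = 3.26 × 0.5952 = 1.940 mA.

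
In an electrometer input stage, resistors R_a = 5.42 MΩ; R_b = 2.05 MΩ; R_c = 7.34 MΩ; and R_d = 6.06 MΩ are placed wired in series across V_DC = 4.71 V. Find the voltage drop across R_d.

V ≈ 1.37 V

ΣR = 5.42 + 2.05 + 7.34 + 6.06 = 20.87 MΩ.
By the voltage-divider rule, V = 4.71 × 6.060/20.87 = 1.368 V.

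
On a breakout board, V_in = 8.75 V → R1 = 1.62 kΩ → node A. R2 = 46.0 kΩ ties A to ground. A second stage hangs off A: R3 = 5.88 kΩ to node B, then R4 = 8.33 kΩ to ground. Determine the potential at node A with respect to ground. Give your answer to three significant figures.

V_A ≈ 7.61 V

The second stage (R3 + R4 = 14.21 kΩ) loads node A in parallel with R2.
Effective lower resistance at A: R2 ‖ 14.21 = 10.86 kΩ.
So V_A = 8.75 × 0.8702 = 7.614 V.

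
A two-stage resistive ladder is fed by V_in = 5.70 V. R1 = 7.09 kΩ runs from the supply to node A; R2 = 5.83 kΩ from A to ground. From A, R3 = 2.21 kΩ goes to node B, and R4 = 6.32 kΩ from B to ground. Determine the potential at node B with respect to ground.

Looking into the second stage from A: R3 + R4 = 8.530 kΩ appears in parallel with R2.
R2 ‖ (R3+R4) = 3.463 kΩ.
So V_A = 5.70 × 0.3282 = 1.871 V.
Then the unloaded second divider: V_B = V_A × R4/(R3+R4) = 1.871 × 0.7409 = 1.386 V.

V_B ≈ 1.39 V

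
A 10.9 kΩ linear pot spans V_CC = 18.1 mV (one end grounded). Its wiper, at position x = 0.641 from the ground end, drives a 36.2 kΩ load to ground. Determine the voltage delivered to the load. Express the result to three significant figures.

Lower segment x·R_p = 6.987 kΩ; upper segment (1−x)·R_p = 3.913 kΩ.
(x·R_p) ‖ R_L = 5.857 kΩ.
Loaded-divider output: V_out = 18.1 × 0.5995 = 10.85 mV.
(Unloaded: V_out = x·V_CC = 11.6 mV.)

V_out ≈ 10.9 mV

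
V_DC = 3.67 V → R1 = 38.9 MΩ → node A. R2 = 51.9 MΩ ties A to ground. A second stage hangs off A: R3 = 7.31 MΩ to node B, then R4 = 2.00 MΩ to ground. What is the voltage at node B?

V_B ≈ 0.133 V

The second stage (R3 + R4 = 9.310 MΩ) loads node A in parallel with R2.
R2 ‖ (R3+R4) = 7.894 MΩ.
First divider: V_A = V_DC · 7.894/(38.9 + 7.894) = 0.6191 V.
Stage 2 is unloaded, so V_B = V_A · R4/(R3+R4) = 0.6191 × 2.00/9.310 = 0.1330 V.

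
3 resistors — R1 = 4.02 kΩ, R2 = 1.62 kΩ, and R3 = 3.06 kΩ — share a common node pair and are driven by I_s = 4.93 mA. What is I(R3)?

ΣG = 1/4.02 + 1/1.62 + 1/3.06 = 1.193.
Current divider: I(R3) = I_s · G_k/ΣG = 4.93 × (0.3268/1.193) = 4.93 × 0.2740 = 1.351 mA.

I ≈ 1.35 mA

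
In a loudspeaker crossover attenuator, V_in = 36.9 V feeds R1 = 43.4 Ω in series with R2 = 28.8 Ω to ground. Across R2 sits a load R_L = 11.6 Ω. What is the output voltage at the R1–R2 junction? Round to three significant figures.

V_out ≈ 5.91 V

R2 ‖ R_L = (28.8 × 11.6)/(28.8 + 11.6) = 8.269 Ω.
Voltage divider with the loaded lower leg: V_out = 36.9 × 8.269/(43.4 + 8.269) = 36.9 × 0.1600 = 5.906 V.
(Unloaded it would be 14.7 V; the load pulls it down.)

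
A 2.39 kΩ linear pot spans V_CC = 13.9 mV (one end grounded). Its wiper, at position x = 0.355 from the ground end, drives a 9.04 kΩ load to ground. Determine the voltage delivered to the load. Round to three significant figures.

V_out ≈ 4.65 mV

The pot divides into 1.542 kΩ above the wiper and 0.8485 kΩ below.
R_L loads the lower segment: effective lower R = 0.7757 kΩ.
V_out = 13.9 × 0.7757/(1.542 + 0.7757) = 4.653 mV.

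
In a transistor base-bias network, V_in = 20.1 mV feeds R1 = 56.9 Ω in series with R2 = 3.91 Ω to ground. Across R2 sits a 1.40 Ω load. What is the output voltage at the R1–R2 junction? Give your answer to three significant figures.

The load sits in parallel with R2, giving an effective lower resistance R2' = R2·R_L/(R2+R_L) = 1.031 Ω.
Now apply the divider: V_out = 20.1 × 0.01780 = 0.3577 mV.

V_out ≈ 0.358 mV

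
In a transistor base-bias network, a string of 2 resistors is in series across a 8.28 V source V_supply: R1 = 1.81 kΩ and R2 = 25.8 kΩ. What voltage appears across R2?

V ≈ 7.74 V

ΣR = 1.81 + 25.8 = 27.61 kΩ.
By the voltage-divider rule, V = 8.28 × 25.80/27.61 = 7.737 V.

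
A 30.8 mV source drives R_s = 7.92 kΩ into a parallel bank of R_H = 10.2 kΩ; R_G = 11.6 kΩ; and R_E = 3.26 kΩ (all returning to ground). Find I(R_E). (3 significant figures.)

I ≈ 1.93 µA

Parallel bank: R_p = 1/(1/10.2 + 1/11.6 + 1/3.26) = 2.037 kΩ.
Node voltage V_A = V_supply · R_p/(R_s + R_p) = 30.8 × 0.2046 = 6.300 mV.
I(R_E) = V_A / R_E = 6.300/3.26 = 1.933 µA.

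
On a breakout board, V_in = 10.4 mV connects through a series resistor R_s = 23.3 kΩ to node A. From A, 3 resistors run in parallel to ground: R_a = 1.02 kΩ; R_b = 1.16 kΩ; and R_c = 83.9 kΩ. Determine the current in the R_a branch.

Equivalent of the parallel group: R_p = 0.5393 kΩ.
V_A by voltage divider: V_A = 10.4 × 0.5393/(23.3 + 0.5393) = 0.2353 mV.
I(R_a) = V_A / R_a = 0.2353/1.02 = 0.2306 µA.

I ≈ 0.231 µA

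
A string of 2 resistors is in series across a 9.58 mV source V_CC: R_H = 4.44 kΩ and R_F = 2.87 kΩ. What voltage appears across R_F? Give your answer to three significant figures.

V ≈ 3.76 mV

ΣR = 4.44 + 2.87 = 7.310 kΩ.
By the voltage-divider rule, V = 9.58 × 2.870/7.310 = 3.761 mV.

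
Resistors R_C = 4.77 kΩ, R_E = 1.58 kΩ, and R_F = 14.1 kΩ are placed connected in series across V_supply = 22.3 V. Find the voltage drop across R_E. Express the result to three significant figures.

ΣR = 4.77 + 1.58 + 14.1 = 20.45 kΩ.
Voltage divider: V = V_supply · (1.580 / 20.45) = 22.3 × 0.07726 = 1.723 V.

V ≈ 1.72 V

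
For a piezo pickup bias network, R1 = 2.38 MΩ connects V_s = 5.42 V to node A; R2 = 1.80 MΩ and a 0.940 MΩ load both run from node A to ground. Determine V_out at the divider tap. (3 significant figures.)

V_out ≈ 1.12 V

The load sits in parallel with R2, giving an effective lower resistance R2' = R2·R_L/(R2+R_L) = 0.6175 MΩ.
Now apply the divider: V_out = 5.42 × 0.2060 = 1.117 V.
(Unloaded it would be 2.33 V; the load pulls it down.)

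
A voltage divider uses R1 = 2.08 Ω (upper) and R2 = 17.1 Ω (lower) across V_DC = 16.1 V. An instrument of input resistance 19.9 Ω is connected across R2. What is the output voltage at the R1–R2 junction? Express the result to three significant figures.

First combine the lower leg with the load: R2 ‖ R_L = 9.197 Ω.
Then V_out = V_DC · R2'/(R1 + R2') = 16.1 × 9.197/11.28 = 13.13 V.

V_out ≈ 13.1 V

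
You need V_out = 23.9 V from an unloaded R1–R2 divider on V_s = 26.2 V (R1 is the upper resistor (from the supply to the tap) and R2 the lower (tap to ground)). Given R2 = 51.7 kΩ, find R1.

Required fraction k = V_out/V_s = 0.9122.
So R1 = R2 · (V_s/V_out − 1) = 51.7 × (26.2/23.9 − 1) = 51.7 × 0.09623 = 4.975 kΩ.

R1 ≈ 4.98 kΩ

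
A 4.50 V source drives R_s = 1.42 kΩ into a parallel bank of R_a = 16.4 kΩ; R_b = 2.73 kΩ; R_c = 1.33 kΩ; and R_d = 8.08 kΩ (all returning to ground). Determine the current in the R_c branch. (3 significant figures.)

I ≈ 1.19 mA

Combine the parallel branches: R_p = (1/16.4 + 1/2.73 + 1/1.33 + 1/8.08)⁻¹ = 0.7675 kΩ.
V_A = 4.50 × 0.7675/2.188 = 1.579 V.
I(R_c) = V_A / R_c = 1.579/1.33 = 1.187 mA.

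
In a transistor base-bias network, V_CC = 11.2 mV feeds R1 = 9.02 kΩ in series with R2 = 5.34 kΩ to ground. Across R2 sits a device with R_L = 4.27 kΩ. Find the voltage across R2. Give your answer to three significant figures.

V_out ≈ 2.33 mV

First combine the lower leg with the load: R2 ‖ R_L = 2.373 kΩ.
Voltage divider with the loaded lower leg: V_out = 11.2 × 2.373/(9.02 + 2.373) = 11.2 × 0.2083 = 2.333 mV.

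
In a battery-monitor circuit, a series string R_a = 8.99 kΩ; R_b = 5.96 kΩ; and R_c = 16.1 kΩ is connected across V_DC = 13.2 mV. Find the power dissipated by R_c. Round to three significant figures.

P ≈ 2.91 nW

The common current is I = 13.2/31.05 = 0.4251 µA.
P(R_c) = I²·R_c = (0.4251)² × 16.1 = 2.910 nW.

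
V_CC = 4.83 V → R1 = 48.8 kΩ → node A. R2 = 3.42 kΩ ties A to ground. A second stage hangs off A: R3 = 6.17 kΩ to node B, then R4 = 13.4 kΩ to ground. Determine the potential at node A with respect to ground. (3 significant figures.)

Node A sees R2 in parallel with the series input of stage 2, R3 + R4 = 19.57 kΩ.
Effective lower resistance at A: R2 ‖ 19.57 = 2.911 kΩ.
So V_A = 4.83 × 0.05630 = 0.2719 V.

V_A ≈ 0.272 V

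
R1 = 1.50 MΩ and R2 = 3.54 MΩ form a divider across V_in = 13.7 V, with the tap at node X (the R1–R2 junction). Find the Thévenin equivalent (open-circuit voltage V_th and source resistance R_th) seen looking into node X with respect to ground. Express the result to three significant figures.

V_th ≈ 9.62 V, R_th ≈ 1.05 MΩ

With X open, the divider is unloaded: V_th = 13.7 × 3.54/5.040 = 9.623 V.
With V_in suppressed (replaced by a short), R_th = R1 ‖ R2 = (1.500 × 3.54)/(1.500 + 3.54) = 1.054 MΩ.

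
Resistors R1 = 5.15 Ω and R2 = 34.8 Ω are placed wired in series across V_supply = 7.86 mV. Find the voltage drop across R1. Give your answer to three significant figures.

ΣR = 5.15 + 34.8 = 39.95 Ω.
Voltage divider: V = V_supply · (5.150 / 39.95) = 7.86 × 0.1289 = 1.013 mV.

V ≈ 1.01 mV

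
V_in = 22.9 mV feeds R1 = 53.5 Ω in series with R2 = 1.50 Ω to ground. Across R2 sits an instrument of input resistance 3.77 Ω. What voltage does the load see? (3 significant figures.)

R2 ‖ R_L = (1.50 × 3.77)/(1.50 + 3.77) = 1.073 Ω.
Then V_out = V_in · R2'/(R1 + R2') = 22.9 × 1.073/54.57 = 0.4503 mV.

V_out ≈ 0.450 mV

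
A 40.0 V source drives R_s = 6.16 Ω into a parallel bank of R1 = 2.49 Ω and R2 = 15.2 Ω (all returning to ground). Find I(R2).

Parallel bank: R_p = 1/(1/2.49 + 1/15.2) = 2.140 Ω.
Node voltage V_A = V_in · R_p/(R_s + R_p) = 40.0 × 0.2578 = 10.31 V.
Branch current I = V_A/R2 = 10.31/15.2 = 0.6784 A.
(Check via current divider: I_total = 4.820 A; share G_k/ΣG = 0.1408 → same result.)

I ≈ 0.678 A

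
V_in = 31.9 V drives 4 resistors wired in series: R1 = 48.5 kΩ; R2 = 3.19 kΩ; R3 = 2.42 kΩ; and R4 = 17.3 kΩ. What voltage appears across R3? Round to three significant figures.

Total series resistance ΣR = 48.5 + 3.19 + 2.42 + 17.3 = 71.41 kΩ.
By the voltage-divider rule, V = 31.9 × 2.420/71.41 = 1.081 V.

V ≈ 1.08 V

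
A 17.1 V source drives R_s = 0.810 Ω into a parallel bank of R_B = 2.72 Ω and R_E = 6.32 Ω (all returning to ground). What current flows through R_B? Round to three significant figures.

Parallel bank: R_p = 1/(1/2.72 + 1/6.32) = 1.902 Ω.
V_A = 17.1 × 1.902/2.712 = 11.99 V.
I(R_B) = V_A / R_B = 11.99/2.72 = 4.409 A.

I ≈ 4.41 A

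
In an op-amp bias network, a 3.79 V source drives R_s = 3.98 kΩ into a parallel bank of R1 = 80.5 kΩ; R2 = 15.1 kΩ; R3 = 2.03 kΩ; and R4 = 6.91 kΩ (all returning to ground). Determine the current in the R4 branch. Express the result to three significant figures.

Equivalent of the parallel group: R_p = 1.397 kΩ.
V_A = 3.79 × 1.397/5.377 = 0.9845 V.
Branch current I = V_A/R4 = 0.9845/6.91 = 0.1425 mA.
(Equivalently: I_total = 0.7049 mA, then current-divider fraction G_k/ΣG = 0.2021.)

I ≈ 0.142 mA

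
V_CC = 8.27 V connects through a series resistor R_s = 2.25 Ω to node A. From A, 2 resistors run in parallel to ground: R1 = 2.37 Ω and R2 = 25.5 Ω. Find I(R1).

I ≈ 1.71 A

Combine the parallel branches: R_p = (1/2.37 + 1/25.5)⁻¹ = 2.168 Ω.
V_A by voltage divider: V_A = 8.27 × 2.168/(2.25 + 2.168) = 4.059 V.
I(R1) = V_A / R1 = 4.059/2.37 = 1.713 A.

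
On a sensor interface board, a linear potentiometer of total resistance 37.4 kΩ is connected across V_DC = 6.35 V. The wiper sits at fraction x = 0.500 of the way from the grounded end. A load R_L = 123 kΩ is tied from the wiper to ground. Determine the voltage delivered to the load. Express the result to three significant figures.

V_out ≈ 2.95 V

The pot divides into 18.70 kΩ above the wiper and 18.70 kΩ below.
R_L loads the lower segment: effective lower R = 16.23 kΩ.
Then V_out = V_DC · 16.23/(18.70 + 16.23) = 2.951 V.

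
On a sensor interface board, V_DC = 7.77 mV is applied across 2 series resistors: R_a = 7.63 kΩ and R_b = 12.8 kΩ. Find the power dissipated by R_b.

P ≈ 1.85 nW

ΣR = 20.43 kΩ → I = 7.77/20.43 = 0.3803 µA.
P = I²R = 0.1446 × 12.8 = 1.851 nW.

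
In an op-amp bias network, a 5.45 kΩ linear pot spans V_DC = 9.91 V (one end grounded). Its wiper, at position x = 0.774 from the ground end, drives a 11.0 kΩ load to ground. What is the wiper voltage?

V_out ≈ 7.06 V

The pot divides into 1.232 kΩ above the wiper and 4.218 kΩ below.
R_L loads the lower segment: effective lower R = 3.049 kΩ.
Loaded-divider output: V_out = 9.91 × 0.7123 = 7.059 V.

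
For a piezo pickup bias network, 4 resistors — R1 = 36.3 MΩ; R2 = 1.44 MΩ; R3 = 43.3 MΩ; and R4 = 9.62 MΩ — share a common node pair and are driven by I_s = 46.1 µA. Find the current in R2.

ΣG = 1/36.3 + 1/1.44 + 1/43.3 + 1/9.62 = 0.8490.
R2 takes the fraction G_k/ΣG = 0.6944/0.8490 = 0.8179, so I = 46.1 × 0.8179 = 37.71 µA.

I ≈ 37.7 µA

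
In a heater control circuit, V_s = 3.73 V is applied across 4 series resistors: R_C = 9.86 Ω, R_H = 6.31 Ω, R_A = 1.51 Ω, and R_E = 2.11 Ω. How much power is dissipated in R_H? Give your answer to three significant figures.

Series current I = V_s/ΣR = 3.73/19.79 = 0.1885 A.
P(R_H) = I²·R_H = (0.1885)² × 6.31 = 0.2242 W.

P ≈ 0.224 W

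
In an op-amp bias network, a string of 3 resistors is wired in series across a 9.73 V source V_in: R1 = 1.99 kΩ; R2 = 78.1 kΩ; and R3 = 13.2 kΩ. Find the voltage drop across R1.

Series total: ΣR = 1.99 + 78.1 + 13.2 = 93.29 kΩ.
Voltage divider: V = V_in · (1.990 / 93.29) = 9.73 × 0.02133 = 0.2076 V.

V ≈ 0.208 V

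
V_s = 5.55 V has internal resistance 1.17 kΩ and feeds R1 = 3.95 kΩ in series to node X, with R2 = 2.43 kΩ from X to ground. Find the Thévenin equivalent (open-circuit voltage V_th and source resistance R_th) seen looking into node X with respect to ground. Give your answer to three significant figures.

V_th ≈ 1.79 V, R_th ≈ 1.65 kΩ

R1' = 1.17 + 3.95 = 5.120 kΩ (source resistance + R1).
Open-circuit (no load on X): V_th = V_s · R2/(R1' + R2) = 5.55 × 2.43/(5.120 + 2.43) = 1.786 V.
With V_s suppressed (replaced by a short), R_th = R1' ‖ R2 = (5.120 × 2.43)/(5.120 + 2.43) = 1.648 kΩ.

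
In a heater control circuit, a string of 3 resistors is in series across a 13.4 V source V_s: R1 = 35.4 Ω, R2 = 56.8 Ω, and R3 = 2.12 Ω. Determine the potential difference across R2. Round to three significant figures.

V ≈ 8.07 V

Series total: ΣR = 35.4 + 56.8 + 2.12 = 94.32 Ω.
By the voltage-divider rule, V = 13.4 × 56.80/94.32 = 8.070 V.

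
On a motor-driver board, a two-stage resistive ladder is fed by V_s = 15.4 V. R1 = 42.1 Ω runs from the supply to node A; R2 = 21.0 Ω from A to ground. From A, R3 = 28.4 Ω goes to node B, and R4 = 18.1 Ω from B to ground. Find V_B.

V_B ≈ 1.53 V

The second stage (R3 + R4 = 46.50 Ω) loads node A in parallel with R2.
R2 ‖ (R3+R4) = 14.47 Ω.
First divider: V_A = V_s · 14.47/(42.1 + 14.47) = 3.938 V.
V_B = V_A × 0.3892 = 1.533 V.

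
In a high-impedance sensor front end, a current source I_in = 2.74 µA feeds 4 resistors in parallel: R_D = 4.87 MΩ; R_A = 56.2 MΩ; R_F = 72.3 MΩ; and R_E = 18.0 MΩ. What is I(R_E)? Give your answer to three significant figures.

Total conductance ΣG = 1/4.87 + 1/56.2 + 1/72.3 + 1/18.0 = 0.2925 (units of 1/MΩ).
R_E takes the fraction G_k/ΣG = 0.05556/0.2925 = 0.1899, so I = 2.74 × 0.1899 = 0.5204 µA.

I ≈ 0.520 µA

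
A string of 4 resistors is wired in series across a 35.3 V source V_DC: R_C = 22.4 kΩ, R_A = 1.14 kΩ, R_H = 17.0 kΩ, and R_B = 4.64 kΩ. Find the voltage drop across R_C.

V ≈ 17.5 V

ΣR = 22.4 + 1.14 + 17.0 + 4.64 = 45.18 kΩ.
V = V_DC · R/ΣR = 35.3 × 0.4958 = 17.50 V.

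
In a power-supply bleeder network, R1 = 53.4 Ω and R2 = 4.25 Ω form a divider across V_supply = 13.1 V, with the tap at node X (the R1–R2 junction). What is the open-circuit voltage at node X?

V_th ≈ 0.966 V

With X open, the divider is unloaded: V_th = 13.1 × 4.25/57.65 = 0.9657 V.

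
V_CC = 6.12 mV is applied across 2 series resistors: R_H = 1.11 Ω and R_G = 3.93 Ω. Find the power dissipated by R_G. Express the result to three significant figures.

P ≈ 5.79 µW

ΣR = 5.040 Ω → I = 6.12/5.040 = 1.214 mA.
P = I²R = 1.474 × 3.93 = 5.795 µW.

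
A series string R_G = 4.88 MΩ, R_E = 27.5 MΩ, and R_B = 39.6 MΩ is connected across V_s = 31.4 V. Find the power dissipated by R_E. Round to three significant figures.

Series current I = V_s/ΣR = 31.4/71.98 = 0.4362 µA.
P(R_E) = I²·R_E = (0.4362)² × 27.5 = 5.233 µW.

P ≈ 5.23 µW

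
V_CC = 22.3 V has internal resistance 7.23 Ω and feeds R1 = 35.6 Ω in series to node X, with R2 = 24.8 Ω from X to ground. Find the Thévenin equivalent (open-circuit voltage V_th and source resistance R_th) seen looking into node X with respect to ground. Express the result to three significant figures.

R1' = 7.23 + 35.6 = 42.83 Ω (source resistance + R1).
V_th is the unloaded tap voltage: V_CC · R2/(R1'+R2) = 22.3 × 0.3667 = 8.177 V.
Looking into X with the source shorted: R_th = R1'·R2/(R1'+R2) = 42.83 × 24.8/67.63 = 15.71 Ω.

V_th ≈ 8.18 V, R_th ≈ 15.7 Ω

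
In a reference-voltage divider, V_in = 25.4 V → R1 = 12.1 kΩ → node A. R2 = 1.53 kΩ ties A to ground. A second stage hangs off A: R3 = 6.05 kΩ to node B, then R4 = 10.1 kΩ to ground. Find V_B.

V_B ≈ 1.64 V

Node A sees R2 in parallel with the series input of stage 2, R3 + R4 = 16.15 kΩ.
Effective lower resistance at A: R2 ‖ 16.15 = 1.398 kΩ.
V_A = 25.4 × 1.398/(12.1 + 1.398) = 2.630 V.
Then the unloaded second divider: V_B = V_A × R4/(R3+R4) = 2.630 × 0.6254 = 1.645 V.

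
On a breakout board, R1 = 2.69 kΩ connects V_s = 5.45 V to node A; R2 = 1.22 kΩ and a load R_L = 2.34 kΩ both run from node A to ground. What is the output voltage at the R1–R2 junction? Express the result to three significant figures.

R2 ‖ R_L = (1.22 × 2.34)/(1.22 + 2.34) = 0.8019 kΩ.
Voltage divider with the loaded lower leg: V_out = 5.45 × 0.8019/(2.69 + 0.8019) = 5.45 × 0.2296 = 1.252 V.

V_out ≈ 1.25 V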